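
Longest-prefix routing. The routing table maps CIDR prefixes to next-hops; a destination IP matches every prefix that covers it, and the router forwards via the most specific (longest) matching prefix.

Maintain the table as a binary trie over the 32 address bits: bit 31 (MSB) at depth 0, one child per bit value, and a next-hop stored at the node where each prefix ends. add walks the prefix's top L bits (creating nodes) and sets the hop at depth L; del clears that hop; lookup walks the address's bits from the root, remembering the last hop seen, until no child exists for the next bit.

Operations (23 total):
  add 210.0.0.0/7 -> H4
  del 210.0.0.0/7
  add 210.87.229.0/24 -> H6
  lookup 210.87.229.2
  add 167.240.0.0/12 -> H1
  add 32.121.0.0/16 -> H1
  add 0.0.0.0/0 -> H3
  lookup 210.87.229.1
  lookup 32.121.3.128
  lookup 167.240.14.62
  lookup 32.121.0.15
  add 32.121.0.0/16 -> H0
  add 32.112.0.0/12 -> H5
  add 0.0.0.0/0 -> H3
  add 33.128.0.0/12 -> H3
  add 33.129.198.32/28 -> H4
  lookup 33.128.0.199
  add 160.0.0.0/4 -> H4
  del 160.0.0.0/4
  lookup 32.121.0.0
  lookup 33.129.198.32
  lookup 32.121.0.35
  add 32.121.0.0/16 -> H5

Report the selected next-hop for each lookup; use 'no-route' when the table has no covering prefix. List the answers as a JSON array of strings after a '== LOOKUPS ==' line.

Process each operation:
  + 210.0.0.0/7 (H4) depth=7
  del 210.0.0.0/7 (clear depth 7)
  + 210.87.229.0/24 (H6) depth=24
  ? 210.87.229.2  path d0:-→d1:-→d2:-→d3:-→d4:-→d5:-→d6:-→d7:-→d8:-→d9:-→d10:-→d11:-→d12:-→d13:-→d14:-→d15:-→d16:-→d17:-→d18:-→d19:-→d20:-→d21:-→d22:-→d23:-→d24:H6  best=H6
  + 167.240.0.0/12 (H1) depth=12
  + 32.121.0.0/16 (H1) depth=16
  + 0.0.0.0/0 (H3) depth=0
  ? 210.87.229.1  path d0:H3→d1:-→d2:-→d3:-→d4:-→d5:-→d6:-→d7:-→d8:-→d9:-→d10:-→d11:-→d12:-→d13:-→d14:-→d15:-→d16:-→d17:-→d18:-→d19:-→d20:-→d21:-→d22:-→d23:-→d24:H6  best=H6
  ? 32.121.3.128  path d0:H3→d1:-→d2:-→d3:-→d4:-→d5:-→d6:-→d7:-→d8:-→d9:-→d10:-→d11:-→d12:-→d13:-→d14:-→d15:-→d16:H1  best=H1
  ? 167.240.14.62  path d0:H3→d1:-→d2:-→d3:-→d4:-→d5:-→d6:-→d7:-→d8:-→d9:-→d10:-→d11:-→d12:H1  best=H1
  ? 32.121.0.15  path d0:H3→d1:-→d2:-→d3:-→d4:-→d5:-→d6:-→d7:-→d8:-→d9:-→d10:-→d11:-→d12:-→d13:-→d14:-→d15:-→d16:H1  best=H1
  + 32.121.0.0/16 (H0) depth=16
  + 32.112.0.0/12 (H5) depth=12
  + 0.0.0.0/0 (H3) depth=0
  + 33.128.0.0/12 (H3) depth=12
  + 33.129.198.32/28 (H4) depth=28
  ? 33.128.0.199  path d0:H3→d1:-→d2:-→d3:-→d4:-→d5:-→d6:-→d7:-→d8:-→d9:-→d10:-→d11:-→d12:H3→d13:-→d14:-→d15:-  best=H3
  + 160.0.0.0/4 (H4) depth=4
  del 160.0.0.0/4 (clear depth 4)
  ? 32.121.0.0  path d0:H3→d1:-→d2:-→d3:-→d4:-→d5:-→d6:-→d7:-→d8:-→d9:-→d10:-→d11:-→d12:H5→d13:-→d14:-→d15:-→d16:H0  best=H0
  ? 33.129.198.32  path d0:H3→d1:-→d2:-→d3:-→d4:-→d5:-→d6:-→d7:-→d8:-→d9:-→d10:-→d11:-→d12:H3→d13:-→d14:-→d15:-→d16:-→d17:-→d18:-→d19:-→d20:-→d21:-→d22:-→d23:-→d24:-→d25:-→d26:-→d27:-→d28:H4  best=H4
  ? 32.121.0.35  path d0:H3→d1:-→d2:-→d3:-→d4:-→d5:-→d6:-→d7:-→d8:-→d9:-→d10:-→d11:-→d12:H5→d13:-→d14:-→d15:-→d16:H0  best=H0
  + 32.121.0.0/16 (H5) depth=16

== LOOKUPS ==
["H6","H6","H1","H1","H1","H3","H0","H4","H0"]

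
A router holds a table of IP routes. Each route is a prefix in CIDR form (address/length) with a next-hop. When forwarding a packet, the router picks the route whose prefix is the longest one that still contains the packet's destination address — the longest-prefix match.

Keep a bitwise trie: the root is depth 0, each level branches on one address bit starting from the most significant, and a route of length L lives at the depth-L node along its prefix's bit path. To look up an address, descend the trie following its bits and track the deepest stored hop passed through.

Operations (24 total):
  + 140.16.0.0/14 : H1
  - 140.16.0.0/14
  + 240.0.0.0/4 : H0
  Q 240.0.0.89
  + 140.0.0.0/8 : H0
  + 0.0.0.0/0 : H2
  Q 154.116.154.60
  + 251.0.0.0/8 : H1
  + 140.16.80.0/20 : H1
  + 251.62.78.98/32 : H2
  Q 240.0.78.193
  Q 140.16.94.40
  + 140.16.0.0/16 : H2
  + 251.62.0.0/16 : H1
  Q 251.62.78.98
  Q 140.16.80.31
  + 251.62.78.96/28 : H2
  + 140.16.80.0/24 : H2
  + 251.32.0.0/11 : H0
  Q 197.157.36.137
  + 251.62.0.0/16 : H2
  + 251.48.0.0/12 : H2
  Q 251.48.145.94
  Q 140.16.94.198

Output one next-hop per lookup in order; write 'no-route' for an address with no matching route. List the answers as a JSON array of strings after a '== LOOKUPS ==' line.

Apply in order:
  add 140.16.0.0/14 -> H1 at depth 14
  del 140.16.0.0/14 (clear depth 14)
  add 240.0.0.0/4 -> H0 at depth 4
  ? 240.0.0.89  path d0:-→d1:-→d2:-→d3:-→d4:H0  best=H0
  add 140.0.0.0/8 -> H0 at depth 8
  add 0.0.0.0/0 -> H2 at depth 0
  ? 154.116.154.60  path d0:H2→d1:-→d2:-→d3:-  best=H2
  add 251.0.0.0/8 -> H1 at depth 8
  add 140.16.80.0/20 -> H1 at depth 20
  add 251.62.78.98/32 -> H2 at depth 32
  ? 240.0.78.193  path d0:H2→d1:-→d2:-→d3:-→d4:H0  best=H0
  ? 140.16.94.40  path d0:H2→d1:-→d2:-→d3:-→d4:-→d5:-→d6:-→d7:-→d8:H0→d9:-→d10:-→d11:-→d12:-→d13:-→d14:-→d15:-→d16:-→d17:-→d18:-→d19:-→d20:H1  best=H1
  add 140.16.0.0/16 -> H2 at depth 16
  add 251.62.0.0/16 -> H1 at depth 16
  ? 251.62.78.98  path d0:H2→d1:-→d2:-→d3:-→d4:H0→d5:-→d6:-→d7:-→d8:H1→d9:-→d10:-→d11:-→d12:-→d13:-→d14:-→d15:-→d16:H1→d17:-→d18:-→d19:-→d20:-→d21:-→d22:-→d23:-→d24:-→d25:-→d26:-→d27:-→d28:-→d29:-→d30:-→d31:-→d32:H2  best=H2
  ? 140.16.80.31  path d0:H2→d1:-→d2:-→d3:-→d4:-→d5:-→d6:-→d7:-→d8:H0→d9:-→d10:-→d11:-→d12:-→d13:-→d14:-→d15:-→d16:H2→d17:-→d18:-→d19:-→d20:H1  best=H1
  add 251.62.78.96/28 -> H2 at depth 28
  add 140.16.80.0/24 -> H2 at depth 24
  add 251.32.0.0/11 -> H0 at depth 11
  ? 197.157.36.137  path d0:H2→d1:-→d2:-  best=H2
  add 251.62.0.0/16 -> H2 at depth 16
  add 251.48.0.0/12 -> H2 at depth 12
  ? 251.48.145.94  path d0:H2→d1:-→d2:-→d3:-→d4:H0→d5:-→d6:-→d7:-→d8:H1→d9:-→d10:-→d11:H0→d12:H2  best=H2
  ? 140.16.94.198  path d0:H2→d1:-→d2:-→d3:-→d4:-→d5:-→d6:-→d7:-→d8:H0→d9:-→d10:-→d11:-→d12:-→d13:-→d14:-→d15:-→d16:H2→d17:-→d18:-→d19:-→d20:H1  best=H1

== LOOKUPS ==
["H0","H2","H0","H1","H2","H1","H2","H2","H1"]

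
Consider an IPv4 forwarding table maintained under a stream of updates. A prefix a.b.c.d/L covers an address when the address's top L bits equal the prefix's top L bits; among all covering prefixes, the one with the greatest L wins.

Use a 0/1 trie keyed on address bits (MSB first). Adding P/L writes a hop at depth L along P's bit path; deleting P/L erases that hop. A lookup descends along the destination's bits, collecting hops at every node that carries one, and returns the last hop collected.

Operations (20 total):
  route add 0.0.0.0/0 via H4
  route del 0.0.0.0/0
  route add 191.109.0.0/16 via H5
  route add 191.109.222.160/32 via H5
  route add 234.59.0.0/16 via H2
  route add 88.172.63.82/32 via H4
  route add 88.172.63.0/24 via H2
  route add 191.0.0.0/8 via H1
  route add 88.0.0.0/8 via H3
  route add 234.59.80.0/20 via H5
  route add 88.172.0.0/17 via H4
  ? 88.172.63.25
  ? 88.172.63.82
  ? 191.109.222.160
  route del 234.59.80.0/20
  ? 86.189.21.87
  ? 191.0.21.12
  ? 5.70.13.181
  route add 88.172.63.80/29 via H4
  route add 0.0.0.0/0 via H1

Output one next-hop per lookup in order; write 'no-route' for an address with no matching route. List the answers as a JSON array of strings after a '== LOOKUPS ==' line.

Apply in order:
  + 0.0.0.0/0 (H4) depth=0
  del 0.0.0.0/0 (clear depth 0)
  + 191.109.0.0/16 (H5) depth=16
  + 191.109.222.160/32 (H5) depth=32
  + 234.59.0.0/16 (H2) depth=16
  + 88.172.63.82/32 (H4) depth=32
  + 88.172.63.0/24 (H2) depth=24
  + 191.0.0.0/8 (H1) depth=8
  + 88.0.0.0/8 (H3) depth=8
  + 234.59.80.0/20 (H5) depth=20
  + 88.172.0.0/17 (H4) depth=17
  Q 88.172.63.25: descend 0101100010101100001111110 ; hops seen [H3,H4,H2] ; pick H2
  Q 88.172.63.82: descend 01011000101011000011111101010010 ; hops seen [H3,H4,H2,H4] ; pick H4
  Q 191.109.222.160: descend 10111111011011011101111010100000 ; hops seen [H1,H5,H5] ; pick H5
  del 234.59.80.0/20 (clear depth 20)
  Q 86.189.21.87: descend 0101 ; hops seen [∅] ; pick no-route
  Q 191.0.21.12: descend 101111110 ; hops seen [H1] ; pick H1
  Q 5.70.13.181: descend 0 ; hops seen [∅] ; pick no-route
  + 88.172.63.80/29 (H4) depth=29
  + 0.0.0.0/0 (H1) depth=0

== LOOKUPS ==
["H2","H4","H5","no-route","H1","no-route"]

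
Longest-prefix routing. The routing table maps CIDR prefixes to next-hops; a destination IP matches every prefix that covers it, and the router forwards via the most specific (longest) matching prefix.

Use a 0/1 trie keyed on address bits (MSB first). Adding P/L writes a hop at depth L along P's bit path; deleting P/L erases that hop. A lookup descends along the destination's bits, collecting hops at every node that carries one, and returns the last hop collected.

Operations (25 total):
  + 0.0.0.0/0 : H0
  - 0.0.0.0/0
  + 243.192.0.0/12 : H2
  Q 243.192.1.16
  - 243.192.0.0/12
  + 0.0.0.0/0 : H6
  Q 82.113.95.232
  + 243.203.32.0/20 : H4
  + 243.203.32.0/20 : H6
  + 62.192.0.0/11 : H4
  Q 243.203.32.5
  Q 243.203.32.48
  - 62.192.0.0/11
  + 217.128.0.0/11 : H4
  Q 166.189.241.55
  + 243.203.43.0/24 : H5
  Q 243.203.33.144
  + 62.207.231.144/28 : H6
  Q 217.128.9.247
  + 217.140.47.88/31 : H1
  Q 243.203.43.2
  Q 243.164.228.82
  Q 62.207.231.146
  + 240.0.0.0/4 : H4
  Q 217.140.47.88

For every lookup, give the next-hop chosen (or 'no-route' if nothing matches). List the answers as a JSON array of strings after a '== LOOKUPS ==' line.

Trace:
  add 0.0.0.0/0 -> H0 at depth 0
  - 0.0.0.0/0 clear@0
  add 243.192.0.0/12 -> H2 at depth 12
  Q 243.192.1.16: descend 111100111100 ; hops seen [H2] ; pick H2
  - 243.192.0.0/12 clear@12
  add 0.0.0.0/0 -> H6 at depth 0
  Q 82.113.95.232: descend ε ; hops seen [H6] ; pick H6
  add 243.203.32.0/20 -> H4 at depth 20
  add 243.203.32.0/20 -> H6 at depth 20
  add 62.192.0.0/11 -> H4 at depth 11
  Q 243.203.32.5: descend 11110011110010110010 ; hops seen [H6,H6] ; pick H6
  Q 243.203.32.48: descend 11110011110010110010 ; hops seen [H6,H6] ; pick H6
  - 62.192.0.0/11 clear@11
  add 217.128.0.0/11 -> H4 at depth 11
  Q 166.189.241.55: descend 1 ; hops seen [H6] ; pick H6
  add 243.203.43.0/24 -> H5 at depth 24
  Q 243.203.33.144: descend 11110011110010110010 ; hops seen [H6,H6] ; pick H6
  add 62.207.231.144/28 -> H6 at depth 28
  Q 217.128.9.247: descend 11011001100 ; hops seen [H6,H4] ; pick H4
  add 217.140.47.88/31 -> H1 at depth 31
  Q 243.203.43.2: descend 111100111100101100101011 ; hops seen [H6,H6,H5] ; pick H5
  Q 243.164.228.82: descend 111100111 ; hops seen [H6] ; pick H6
  Q 62.207.231.146: descend 0011111011001111111001111001 ; hops seen [H6,H6] ; pick H6
  add 240.0.0.0/4 -> H4 at depth 4
  Q 217.140.47.88: descend 1101100110001100001011110101100 ; hops seen [H6,H4,H1] ; pick H1

== LOOKUPS ==
["H2","H6","H6","H6","H6","H6","H4","H5","H6","H6","H1"]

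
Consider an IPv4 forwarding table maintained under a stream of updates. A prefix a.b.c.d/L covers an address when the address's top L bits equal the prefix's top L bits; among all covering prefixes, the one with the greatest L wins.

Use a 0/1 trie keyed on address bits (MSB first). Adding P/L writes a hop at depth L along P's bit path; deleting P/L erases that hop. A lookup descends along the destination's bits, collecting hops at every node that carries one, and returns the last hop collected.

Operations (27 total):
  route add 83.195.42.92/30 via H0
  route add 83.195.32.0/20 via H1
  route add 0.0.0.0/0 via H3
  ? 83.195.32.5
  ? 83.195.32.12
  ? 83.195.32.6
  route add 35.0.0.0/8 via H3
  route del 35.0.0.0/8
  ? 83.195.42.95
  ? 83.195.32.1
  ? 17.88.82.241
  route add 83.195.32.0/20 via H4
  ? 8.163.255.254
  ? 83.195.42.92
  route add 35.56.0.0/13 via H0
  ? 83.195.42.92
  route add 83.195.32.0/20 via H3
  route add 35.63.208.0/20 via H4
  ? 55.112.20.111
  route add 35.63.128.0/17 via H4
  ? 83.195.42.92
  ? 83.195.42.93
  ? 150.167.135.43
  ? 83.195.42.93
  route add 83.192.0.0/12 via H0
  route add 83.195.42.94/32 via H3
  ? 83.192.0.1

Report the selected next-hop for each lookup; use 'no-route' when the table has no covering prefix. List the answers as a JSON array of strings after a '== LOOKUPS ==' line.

Trace:
  + 83.195.42.92/30 (H0) depth=30
  + 83.195.32.0/20 (H1) depth=20
  + 0.0.0.0/0 (H3) depth=0
  lookup 83.195.32.5: bits 01010011110000110010 walk d0:H3→d1:-→d2:-→d3:-→d4:-→d5:-→d6:-→d7:-→d8:-→d9:-→d10:-→d11:-→d12:-→d13:-→d14:-→d15:-→d16:-→d17:-→d18:-→d19:-→d20:H1 -> H1
  lookup 83.195.32.12: bits 01010011110000110010 walk d0:H3→d1:-→d2:-→d3:-→d4:-→d5:-→d6:-→d7:-→d8:-→d9:-→d10:-→d11:-→d12:-→d13:-→d14:-→d15:-→d16:-→d17:-→d18:-→d19:-→d20:H1 -> H1
  lookup 83.195.32.6: bits 01010011110000110010 walk d0:H3→d1:-→d2:-→d3:-→d4:-→d5:-→d6:-→d7:-→d8:-→d9:-→d10:-→d11:-→d12:-→d13:-→d14:-→d15:-→d16:-→d17:-→d18:-→d19:-→d20:H1 -> H1
  + 35.0.0.0/8 (H3) depth=8
  - 35.0.0.0/8 clear@8
  lookup 83.195.42.95: bits 010100111100001100101010010111 walk d0:H3→d1:-→d2:-→d3:-→d4:-→d5:-→d6:-→d7:-→d8:-→d9:-→d10:-→d11:-→d12:-→d13:-→d14:-→d15:-→d16:-→d17:-→d18:-→d19:-→d20:H1→d21:-→d22:-→d23:-→d24:-→d25:-→d26:-→d27:-→d28:-→d29:-→d30:H0 -> H0
  lookup 83.195.32.1: bits 01010011110000110010 walk d0:H3→d1:-→d2:-→d3:-→d4:-→d5:-→d6:-→d7:-→d8:-→d9:-→d10:-→d11:-→d12:-→d13:-→d14:-→d15:-→d16:-→d17:-→d18:-→d19:-→d20:H1 -> H1
  lookup 17.88.82.241: bits 00 walk d0:H3→d1:-→d2:- -> H3
  + 83.195.32.0/20 (H4) depth=20
  lookup 8.163.255.254: bits 00 walk d0:H3→d1:-→d2:- -> H3
  lookup 83.195.42.92: bits 010100111100001100101010010111 walk d0:H3→d1:-→d2:-→d3:-→d4:-→d5:-→d6:-→d7:-→d8:-→d9:-→d10:-→d11:-→d12:-→d13:-→d14:-→d15:-→d16:-→d17:-→d18:-→d19:-→d20:H4→d21:-→d22:-→d23:-→d24:-→d25:-→d26:-→d27:-→d28:-→d29:-→d30:H0 -> H0
  + 35.56.0.0/13 (H0) depth=13
  lookup 83.195.42.92: bits 010100111100001100101010010111 walk d0:H3→d1:-→d2:-→d3:-→d4:-→d5:-→d6:-→d7:-→d8:-→d9:-→d10:-→d11:-→d12:-→d13:-→d14:-→d15:-→d16:-→d17:-→d18:-→d19:-→d20:H4→d21:-→d22:-→d23:-→d24:-→d25:-→d26:-→d27:-→d28:-→d29:-→d30:H0 -> H0
  + 83.195.32.0/20 (H3) depth=20
  + 35.63.208.0/20 (H4) depth=20
  lookup 55.112.20.111: bits 001 walk d0:H3→d1:-→d2:-→d3:- -> H3
  + 35.63.128.0/17 (H4) depth=17
  lookup 83.195.42.92: bits 010100111100001100101010010111 walk d0:H3→d1:-→d2:-→d3:-→d4:-→d5:-→d6:-→d7:-→d8:-→d9:-→d10:-→d11:-→d12:-→d13:-→d14:-→d15:-→d16:-→d17:-→d18:-→d19:-→d20:H3→d21:-→d22:-→d23:-→d24:-→d25:-→d26:-→d27:-→d28:-→d29:-→d30:H0 -> H0
  lookup 83.195.42.93: bits 010100111100001100101010010111 walk d0:H3→d1:-→d2:-→d3:-→d4:-→d5:-→d6:-→d7:-→d8:-→d9:-→d10:-→d11:-→d12:-→d13:-→d14:-→d15:-→d16:-→d17:-→d18:-→d19:-→d20:H3→d21:-→d22:-→d23:-→d24:-→d25:-→d26:-→d27:-→d28:-→d29:-→d30:H0 -> H0
  lookup 150.167.135.43: bits ε walk d0:H3 -> H3
  lookup 83.195.42.93: bits 010100111100001100101010010111 walk d0:H3→d1:-→d2:-→d3:-→d4:-→d5:-→d6:-→d7:-→d8:-→d9:-→d10:-→d11:-→d12:-→d13:-→d14:-→d15:-→d16:-→d17:-→d18:-→d19:-→d20:H3→d21:-→d22:-→d23:-→d24:-→d25:-→d26:-→d27:-→d28:-→d29:-→d30:H0 -> H0
  + 83.192.0.0/12 (H0) depth=12
  + 83.195.42.94/32 (H3) depth=32
  lookup 83.192.0.1: bits 01010011110000 walk d0:H3→d1:-→d2:-→d3:-→d4:-→d5:-→d6:-→d7:-→d8:-→d9:-→d10:-→d11:-→d12:H0→d13:-→d14:- -> H0

== LOOKUPS ==
["H1","H1","H1","H0","H1","H3","H3","H0","H0","H3","H0","H0","H3","H0","H0"]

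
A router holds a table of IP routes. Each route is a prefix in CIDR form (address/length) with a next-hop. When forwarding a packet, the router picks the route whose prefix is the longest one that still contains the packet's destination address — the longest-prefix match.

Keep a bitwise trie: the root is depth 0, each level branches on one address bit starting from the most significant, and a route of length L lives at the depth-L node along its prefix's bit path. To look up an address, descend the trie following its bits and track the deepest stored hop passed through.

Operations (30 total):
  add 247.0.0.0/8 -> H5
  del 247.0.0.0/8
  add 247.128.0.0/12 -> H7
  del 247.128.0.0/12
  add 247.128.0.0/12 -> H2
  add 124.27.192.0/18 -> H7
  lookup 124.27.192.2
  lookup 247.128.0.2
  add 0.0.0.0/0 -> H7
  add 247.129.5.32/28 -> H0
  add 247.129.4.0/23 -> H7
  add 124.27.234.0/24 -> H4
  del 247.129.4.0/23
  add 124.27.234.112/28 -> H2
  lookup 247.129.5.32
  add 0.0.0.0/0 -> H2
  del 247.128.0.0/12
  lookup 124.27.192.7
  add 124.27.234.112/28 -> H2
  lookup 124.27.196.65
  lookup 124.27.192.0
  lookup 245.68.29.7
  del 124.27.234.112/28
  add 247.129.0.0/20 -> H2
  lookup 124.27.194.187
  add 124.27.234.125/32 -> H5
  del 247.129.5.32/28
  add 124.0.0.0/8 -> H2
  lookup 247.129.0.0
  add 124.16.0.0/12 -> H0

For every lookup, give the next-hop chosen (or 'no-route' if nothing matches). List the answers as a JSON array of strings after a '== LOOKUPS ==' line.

Apply in order:
  + 247.0.0.0/8 (H5) depth=8
  del 247.0.0.0/8 (clear depth 8)
  + 247.128.0.0/12 (H7) depth=12
  del 247.128.0.0/12 (clear depth 12)
  + 247.128.0.0/12 (H2) depth=12
  + 124.27.192.0/18 (H7) depth=18
  lookup 124.27.192.2: bits 011111000001101111 walk d0:-→d1:-→d2:-→d3:-→d4:-→d5:-→d6:-→d7:-→d8:-→d9:-→d10:-→d11:-→d12:-→d13:-→d14:-→d15:-→d16:-→d17:-→d18:H7 -> H7
  lookup 247.128.0.2: bits 111101111000 walk d0:-→d1:-→d2:-→d3:-→d4:-→d5:-→d6:-→d7:-→d8:-→d9:-→d10:-→d11:-→d12:H2 -> H2
  + 0.0.0.0/0 (H7) depth=0
  + 247.129.5.32/28 (H0) depth=28
  + 247.129.4.0/23 (H7) depth=23
  + 124.27.234.0/24 (H4) depth=24
  del 247.129.4.0/23 (clear depth 23)
  + 124.27.234.112/28 (H2) depth=28
  lookup 247.129.5.32: bits 1111011110000001000001010010 walk d0:H7→d1:-→d2:-→d3:-→d4:-→d5:-→d6:-→d7:-→d8:-→d9:-→d10:-→d11:-→d12:H2→d13:-→d14:-→d15:-→d16:-→d17:-→d18:-→d19:-→d20:-→d21:-→d22:-→d23:-→d24:-→d25:-→d26:-→d27:-→d28:H0 -> H0
  + 0.0.0.0/0 (H2) depth=0
  del 247.128.0.0/12 (clear depth 12)
  lookup 124.27.192.7: bits 011111000001101111 walk d0:H2→d1:-→d2:-→d3:-→d4:-→d5:-→d6:-→d7:-→d8:-→d9:-→d10:-→d11:-→d12:-→d13:-→d14:-→d15:-→d16:-→d17:-→d18:H7 -> H7
  + 124.27.234.112/28 (H2) depth=28
  lookup 124.27.196.65: bits 011111000001101111 walk d0:H2→d1:-→d2:-→d3:-→d4:-→d5:-→d6:-→d7:-→d8:-→d9:-→d10:-→d11:-→d12:-→d13:-→d14:-→d15:-→d16:-→d17:-→d18:H7 -> H7
  lookup 124.27.192.0: bits 011111000001101111 walk d0:H2→d1:-→d2:-→d3:-→d4:-→d5:-→d6:-→d7:-→d8:-→d9:-→d10:-→d11:-→d12:-→d13:-→d14:-→d15:-→d16:-→d17:-→d18:H7 -> H7
  lookup 245.68.29.7: bits 111101 walk d0:H2→d1:-→d2:-→d3:-→d4:-→d5:-→d6:- -> H2
  del 124.27.234.112/28 (clear depth 28)
  + 247.129.0.0/20 (H2) depth=20
  lookup 124.27.194.187: bits 011111000001101111 walk d0:H2→d1:-→d2:-→d3:-→d4:-→d5:-→d6:-→d7:-→d8:-→d9:-→d10:-→d11:-→d12:-→d13:-→d14:-→d15:-→d16:-→d17:-→d18:H7 -> H7
  + 124.27.234.125/32 (H5) depth=32
  del 247.129.5.32/28 (clear depth 28)
  + 124.0.0.0/8 (H2) depth=8
  lookup 247.129.0.0: bits 111101111000000100000 walk d0:H2→d1:-→d2:-→d3:-→d4:-→d5:-→d6:-→d7:-→d8:-→d9:-→d10:-→d11:-→d12:-→d13:-→d14:-→d15:-→d16:-→d17:-→d18:-→d19:-→d20:H2→d21:- -> H2
  + 124.16.0.0/12 (H0) depth=12

== LOOKUPS ==
["H7","H2","H0","H7","H7","H7","H2","H7","H2"]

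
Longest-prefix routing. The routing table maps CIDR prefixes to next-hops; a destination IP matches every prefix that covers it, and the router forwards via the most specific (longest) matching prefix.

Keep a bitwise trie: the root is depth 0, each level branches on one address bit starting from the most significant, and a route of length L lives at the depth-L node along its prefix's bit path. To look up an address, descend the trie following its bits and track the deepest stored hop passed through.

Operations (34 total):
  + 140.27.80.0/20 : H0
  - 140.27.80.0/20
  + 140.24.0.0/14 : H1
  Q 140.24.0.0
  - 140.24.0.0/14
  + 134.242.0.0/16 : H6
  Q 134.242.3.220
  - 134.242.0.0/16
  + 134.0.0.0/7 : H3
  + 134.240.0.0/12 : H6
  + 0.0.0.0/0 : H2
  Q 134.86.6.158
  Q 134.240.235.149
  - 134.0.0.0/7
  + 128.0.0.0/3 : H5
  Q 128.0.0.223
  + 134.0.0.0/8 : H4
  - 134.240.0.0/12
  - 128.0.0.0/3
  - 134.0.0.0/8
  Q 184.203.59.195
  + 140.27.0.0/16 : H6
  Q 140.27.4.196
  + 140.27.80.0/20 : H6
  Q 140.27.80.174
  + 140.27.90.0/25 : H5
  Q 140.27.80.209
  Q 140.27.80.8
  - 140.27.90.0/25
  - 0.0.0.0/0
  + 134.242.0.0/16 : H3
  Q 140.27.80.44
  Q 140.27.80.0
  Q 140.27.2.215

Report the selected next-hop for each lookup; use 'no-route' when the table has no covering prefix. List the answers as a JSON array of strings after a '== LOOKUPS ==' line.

Process each operation:
  + 140.27.80.0/20 (H0) depth=20
  del 140.27.80.0/20 (clear depth 20)
  + 140.24.0.0/14 (H1) depth=14
  lookup 140.24.0.0: bits 10001100000110 walk d0:-→d1:-→d2:-→d3:-→d4:-→d5:-→d6:-→d7:-→d8:-→d9:-→d10:-→d11:-→d12:-→d13:-→d14:H1 -> H1
  del 140.24.0.0/14 (clear depth 14)
  + 134.242.0.0/16 (H6) depth=16
  lookup 134.242.3.220: bits 1000011011110010 walk d0:-→d1:-→d2:-→d3:-→d4:-→d5:-→d6:-→d7:-→d8:-→d9:-→d10:-→d11:-→d12:-→d13:-→d14:-→d15:-→d16:H6 -> H6
  del 134.242.0.0/16 (clear depth 16)
  + 134.0.0.0/7 (H3) depth=7
  + 134.240.0.0/12 (H6) depth=12
  + 0.0.0.0/0 (H2) depth=0
  lookup 134.86.6.158: bits 10000110 walk d0:H2→d1:-→d2:-→d3:-→d4:-→d5:-→d6:-→d7:H3→d8:- -> H3
  lookup 134.240.235.149: bits 10000110111100 walk d0:H2→d1:-→d2:-→d3:-→d4:-→d5:-→d6:-→d7:H3→d8:-→d9:-→d10:-→d11:-→d12:H6→d13:-→d14:- -> H6
  del 134.0.0.0/7 (clear depth 7)
  + 128.0.0.0/3 (H5) depth=3
  lookup 128.0.0.223: bits 10000 walk d0:H2→d1:-→d2:-→d3:H5→d4:-→d5:- -> H5
  + 134.0.0.0/8 (H4) depth=8
  del 134.240.0.0/12 (clear depth 12)
  del 128.0.0.0/3 (clear depth 3)
  del 134.0.0.0/8 (clear depth 8)
  lookup 184.203.59.195: bits 10 walk d0:H2→d1:-→d2:- -> H2
  + 140.27.0.0/16 (H6) depth=16
  lookup 140.27.4.196: bits 10001100000110110 walk d0:H2→d1:-→d2:-→d3:-→d4:-→d5:-→d6:-→d7:-→d8:-→d9:-→d10:-→d11:-→d12:-→d13:-→d14:-→d15:-→d16:H6→d17:- -> H6
  + 140.27.80.0/20 (H6) depth=20
  lookup 140.27.80.174: bits 10001100000110110101 walk d0:H2→d1:-→d2:-→d3:-→d4:-→d5:-→d6:-→d7:-→d8:-→d9:-→d10:-→d11:-→d12:-→d13:-→d14:-→d15:-→d16:H6→d17:-→d18:-→d19:-→d20:H6 -> H6
  + 140.27.90.0/25 (H5) depth=25
  lookup 140.27.80.209: bits 10001100000110110101 walk d0:H2→d1:-→d2:-→d3:-→d4:-→d5:-→d6:-→d7:-→d8:-→d9:-→d10:-→d11:-→d12:-→d13:-→d14:-→d15:-→d16:H6→d17:-→d18:-→d19:-→d20:H6 -> H6
  lookup 140.27.80.8: bits 10001100000110110101 walk d0:H2→d1:-→d2:-→d3:-→d4:-→d5:-→d6:-→d7:-→d8:-→d9:-→d10:-→d11:-→d12:-→d13:-→d14:-→d15:-→d16:H6→d17:-→d18:-→d19:-→d20:H6 -> H6
  del 140.27.90.0/25 (clear depth 25)
  del 0.0.0.0/0 (clear depth 0)
  + 134.242.0.0/16 (H3) depth=16
  lookup 140.27.80.44: bits 10001100000110110101 walk d0:-→d1:-→d2:-→d3:-→d4:-→d5:-→d6:-→d7:-→d8:-→d9:-→d10:-→d11:-→d12:-→d13:-→d14:-→d15:-→d16:H6→d17:-→d18:-→d19:-→d20:H6 -> H6
  lookup 140.27.80.0: bits 10001100000110110101 walk d0:-→d1:-→d2:-→d3:-→d4:-→d5:-→d6:-→d7:-→d8:-→d9:-→d10:-→d11:-→d12:-→d13:-→d14:-→d15:-→d16:H6→d17:-→d18:-→d19:-→d20:H6 -> H6
  lookup 140.27.2.215: bits 10001100000110110 walk d0:-→d1:-→d2:-→d3:-→d4:-→d5:-→d6:-→d7:-→d8:-→d9:-→d10:-→d11:-→d12:-→d13:-→d14:-→d15:-→d16:H6→d17:- -> H6

== LOOKUPS ==
["H1","H6","H3","H6","H5","H2","H6","H6","H6","H6","H6","H6","H6"]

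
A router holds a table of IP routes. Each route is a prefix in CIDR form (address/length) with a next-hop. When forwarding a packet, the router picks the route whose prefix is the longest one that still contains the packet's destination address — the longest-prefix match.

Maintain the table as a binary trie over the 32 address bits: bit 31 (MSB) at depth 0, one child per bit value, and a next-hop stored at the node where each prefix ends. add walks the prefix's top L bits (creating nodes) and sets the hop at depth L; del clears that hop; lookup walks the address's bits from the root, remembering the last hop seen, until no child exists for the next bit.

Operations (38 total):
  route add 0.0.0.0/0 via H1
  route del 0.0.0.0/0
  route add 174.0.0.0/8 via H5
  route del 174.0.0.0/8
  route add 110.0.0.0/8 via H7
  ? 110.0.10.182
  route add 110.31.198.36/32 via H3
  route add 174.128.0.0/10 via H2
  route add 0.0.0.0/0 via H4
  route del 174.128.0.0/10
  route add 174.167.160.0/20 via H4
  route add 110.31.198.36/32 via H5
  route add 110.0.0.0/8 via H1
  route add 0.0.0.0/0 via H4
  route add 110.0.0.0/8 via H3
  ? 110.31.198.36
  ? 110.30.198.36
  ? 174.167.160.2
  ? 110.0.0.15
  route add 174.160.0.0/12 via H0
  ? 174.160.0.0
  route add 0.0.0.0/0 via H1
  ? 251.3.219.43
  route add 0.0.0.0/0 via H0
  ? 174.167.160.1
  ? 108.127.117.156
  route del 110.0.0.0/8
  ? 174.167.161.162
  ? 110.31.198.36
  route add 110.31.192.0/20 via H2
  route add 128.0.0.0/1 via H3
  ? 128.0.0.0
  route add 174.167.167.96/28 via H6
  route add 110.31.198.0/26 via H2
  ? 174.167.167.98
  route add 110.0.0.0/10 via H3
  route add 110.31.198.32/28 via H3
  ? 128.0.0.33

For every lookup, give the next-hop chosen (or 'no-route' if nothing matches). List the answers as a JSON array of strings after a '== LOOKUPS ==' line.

Apply in order:
  add 0.0.0.0/0 -> H1 at depth 0
  - 0.0.0.0/0 clear@0
  add 174.0.0.0/8 -> H5 at depth 8
  - 174.0.0.0/8 clear@8
  add 110.0.0.0/8 -> H7 at depth 8
  lookup 110.0.10.182: bits 01101110 walk d0:-→d1:-→d2:-→d3:-→d4:-→d5:-→d6:-→d7:-→d8:H7 -> H7
  add 110.31.198.36/32 -> H3 at depth 32
  add 174.128.0.0/10 -> H2 at depth 10
  add 0.0.0.0/0 -> H4 at depth 0
  - 174.128.0.0/10 clear@10
  add 174.167.160.0/20 -> H4 at depth 20
  add 110.31.198.36/32 -> H5 at depth 32
  add 110.0.0.0/8 -> H1 at depth 8
  add 0.0.0.0/0 -> H4 at depth 0
  add 110.0.0.0/8 -> H3 at depth 8
  lookup 110.31.198.36: bits 01101110000111111100011000100100 walk d0:H4→d1:-→d2:-→d3:-→d4:-→d5:-→d6:-→d7:-→d8:H3→d9:-→d10:-→d11:-→d12:-→d13:-→d14:-→d15:-→d16:-→d17:-→d18:-→d19:-→d20:-→d21:-→d22:-→d23:-→d24:-→d25:-→d26:-→d27:-→d28:-→d29:-→d30:-→d31:-→d32:H5 -> H5
  lookup 110.30.198.36: bits 011011100001111 walk d0:H4→d1:-→d2:-→d3:-→d4:-→d5:-→d6:-→d7:-→d8:H3→d9:-→d10:-→d11:-→d12:-→d13:-→d14:-→d15:- -> H3
  lookup 174.167.160.2: bits 10101110101001111010 walk d0:H4→d1:-→d2:-→d3:-→d4:-→d5:-→d6:-→d7:-→d8:-→d9:-→d10:-→d11:-→d12:-→d13:-→d14:-→d15:-→d16:-→d17:-→d18:-→d19:-→d20:H4 -> H4
  lookup 110.0.0.15: bits 01101110000 walk d0:H4→d1:-→d2:-→d3:-→d4:-→d5:-→d6:-→d7:-→d8:H3→d9:-→d10:-→d11:- -> H3
  add 174.160.0.0/12 -> H0 at depth 12
  lookup 174.160.0.0: bits 1010111010100 walk d0:H4→d1:-→d2:-→d3:-→d4:-→d5:-→d6:-→d7:-→d8:-→d9:-→d10:-→d11:-→d12:H0→d13:- -> H0
  add 0.0.0.0/0 -> H1 at depth 0
  lookup 251.3.219.43: bits 1 walk d0:H1→d1:- -> H1
  add 0.0.0.0/0 -> H0 at depth 0
  lookup 174.167.160.1: bits 10101110101001111010 walk d0:H0→d1:-→d2:-→d3:-→d4:-→d5:-→d6:-→d7:-→d8:-→d9:-→d10:-→d11:-→d12:H0→d13:-→d14:-→d15:-→d16:-→d17:-→d18:-→d19:-→d20:H4 -> H4
  lookup 108.127.117.156: bits 011011 walk d0:H0→d1:-→d2:-→d3:-→d4:-→d5:-→d6:- -> H0
  - 110.0.0.0/8 clear@8
  lookup 174.167.161.162: bits 10101110101001111010 walk d0:H0→d1:-→d2:-→d3:-→d4:-→d5:-→d6:-→d7:-→d8:-→d9:-→d10:-→d11:-→d12:H0→d13:-→d14:-→d15:-→d16:-→d17:-→d18:-→d19:-→d20:H4 -> H4
  lookup 110.31.198.36: bits 01101110000111111100011000100100 walk d0:H0→d1:-→d2:-→d3:-→d4:-→d5:-→d6:-→d7:-→d8:-→d9:-→d10:-→d11:-→d12:-→d13:-→d14:-→d15:-→d16:-→d17:-→d18:-→d19:-→d20:-→d21:-→d22:-→d23:-→d24:-→d25:-→d26:-→d27:-→d28:-→d29:-→d30:-→d31:-→d32:H5 -> H5
  add 110.31.192.0/20 -> H2 at depth 20
  add 128.0.0.0/1 -> H3 at depth 1
  lookup 128.0.0.0: bits 10 walk d0:H0→d1:H3→d2:- -> H3
  add 174.167.167.96/28 -> H6 at depth 28
  add 110.31.198.0/26 -> H2 at depth 26
  lookup 174.167.167.98: bits 1010111010100111101001110110 walk d0:H0→d1:H3→d2:-→d3:-→d4:-→d5:-→d6:-→d7:-→d8:-→d9:-→d10:-→d11:-→d12:H0→d13:-→d14:-→d15:-→d16:-→d17:-→d18:-→d19:-→d20:H4→d21:-→d22:-→d23:-→d24:-→d25:-→d26:-→d27:-→d28:H6 -> H6
  add 110.0.0.0/10 -> H3 at depth 10
  add 110.31.198.32/28 -> H3 at depth 28
  lookup 128.0.0.33: bits 10 walk d0:H0→d1:H3→d2:- -> H3

== LOOKUPS ==
["H7","H5","H3","H4","H3","H0","H1","H4","H0","H4","H5","H3","H6","H3"]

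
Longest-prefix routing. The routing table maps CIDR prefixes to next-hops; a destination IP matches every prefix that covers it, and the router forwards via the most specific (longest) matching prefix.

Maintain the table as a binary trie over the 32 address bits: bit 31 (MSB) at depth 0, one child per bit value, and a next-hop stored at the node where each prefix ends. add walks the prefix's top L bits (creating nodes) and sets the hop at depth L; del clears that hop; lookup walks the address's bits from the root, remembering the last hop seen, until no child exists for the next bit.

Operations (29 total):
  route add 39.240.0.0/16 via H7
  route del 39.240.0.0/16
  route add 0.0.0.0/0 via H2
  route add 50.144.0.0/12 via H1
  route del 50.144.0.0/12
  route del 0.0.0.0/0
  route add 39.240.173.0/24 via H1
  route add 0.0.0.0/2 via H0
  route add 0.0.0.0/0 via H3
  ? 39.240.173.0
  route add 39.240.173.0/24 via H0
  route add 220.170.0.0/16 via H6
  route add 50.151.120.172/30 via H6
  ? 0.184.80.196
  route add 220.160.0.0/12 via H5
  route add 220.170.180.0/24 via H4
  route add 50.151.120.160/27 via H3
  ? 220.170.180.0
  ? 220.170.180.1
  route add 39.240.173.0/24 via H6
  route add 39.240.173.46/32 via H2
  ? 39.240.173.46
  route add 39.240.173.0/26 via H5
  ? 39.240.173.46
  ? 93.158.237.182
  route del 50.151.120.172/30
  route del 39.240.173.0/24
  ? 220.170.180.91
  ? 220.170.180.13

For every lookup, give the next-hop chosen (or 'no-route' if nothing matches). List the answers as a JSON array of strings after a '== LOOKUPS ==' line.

Apply in order:
  add 39.240.0.0/16 -> H7 at depth 16
  del 39.240.0.0/16 (clear depth 16)
  add 0.0.0.0/0 -> H2 at depth 0
  add 50.144.0.0/12 -> H1 at depth 12
  del 50.144.0.0/12 (clear depth 12)
  del 0.0.0.0/0 (clear depth 0)
  add 39.240.173.0/24 -> H1 at depth 24
  add 0.0.0.0/2 -> H0 at depth 2
  add 0.0.0.0/0 -> H3 at depth 0
  ? 39.240.173.0  path d0:H3→d1:-→d2:H0→d3:-→d4:-→d5:-→d6:-→d7:-→d8:-→d9:-→d10:-→d11:-→d12:-→d13:-→d14:-→d15:-→d16:-→d17:-→d18:-→d19:-→d20:-→d21:-→d22:-→d23:-→d24:H1  best=H1
  add 39.240.173.0/24 -> H0 at depth 24
  add 220.170.0.0/16 -> H6 at depth 16
  add 50.151.120.172/30 -> H6 at depth 30
  ? 0.184.80.196  path d0:H3→d1:-→d2:H0  best=H0
  add 220.160.0.0/12 -> H5 at depth 12
  add 220.170.180.0/24 -> H4 at depth 24
  add 50.151.120.160/27 -> H3 at depth 27
  ? 220.170.180.0  path d0:H3→d1:-→d2:-→d3:-→d4:-→d5:-→d6:-→d7:-→d8:-→d9:-→d10:-→d11:-→d12:H5→d13:-→d14:-→d15:-→d16:H6→d17:-→d18:-→d19:-→d20:-→d21:-→d22:-→d23:-→d24:H4  best=H4
  ? 220.170.180.1  path d0:H3→d1:-→d2:-→d3:-→d4:-→d5:-→d6:-→d7:-→d8:-→d9:-→d10:-→d11:-→d12:H5→d13:-→d14:-→d15:-→d16:H6→d17:-→d18:-→d19:-→d20:-→d21:-→d22:-→d23:-→d24:H4  best=H4
  add 39.240.173.0/24 -> H6 at depth 24
  add 39.240.173.46/32 -> H2 at depth 32
  ? 39.240.173.46  path d0:H3→d1:-→d2:H0→d3:-→d4:-→d5:-→d6:-→d7:-→d8:-→d9:-→d10:-→d11:-→d12:-→d13:-→d14:-→d15:-→d16:-→d17:-→d18:-→d19:-→d20:-→d21:-→d22:-→d23:-→d24:H6→d25:-→d26:-→d27:-→d28:-→d29:-→d30:-→d31:-→d32:H2  best=H2
  add 39.240.173.0/26 -> H5 at depth 26
  ? 39.240.173.46  path d0:H3→d1:-→d2:H0→d3:-→d4:-→d5:-→d6:-→d7:-→d8:-→d9:-→d10:-→d11:-→d12:-→d13:-→d14:-→d15:-→d16:-→d17:-→d18:-→d19:-→d20:-→d21:-→d22:-→d23:-→d24:H6→d25:-→d26:H5→d27:-→d28:-→d29:-→d30:-→d31:-→d32:H2  best=H2
  ? 93.158.237.182  path d0:H3→d1:-  best=H3
  del 50.151.120.172/30 (clear depth 30)
  del 39.240.173.0/24 (clear depth 24)
  ? 220.170.180.91  path d0:H3→d1:-→d2:-→d3:-→d4:-→d5:-→d6:-→d7:-→d8:-→d9:-→d10:-→d11:-→d12:H5→d13:-→d14:-→d15:-→d16:H6→d17:-→d18:-→d19:-→d20:-→d21:-→d22:-→d23:-→d24:H4  best=H4
  ? 220.170.180.13  path d0:H3→d1:-→d2:-→d3:-→d4:-→d5:-→d6:-→d7:-→d8:-→d9:-→d10:-→d11:-→d12:H5→d13:-→d14:-→d15:-→d16:H6→d17:-→d18:-→d19:-→d20:-→d21:-→d22:-→d23:-→d24:H4  best=H4

== LOOKUPS ==
["H1","H0","H4","H4","H2","H2","H3","H4","H4"]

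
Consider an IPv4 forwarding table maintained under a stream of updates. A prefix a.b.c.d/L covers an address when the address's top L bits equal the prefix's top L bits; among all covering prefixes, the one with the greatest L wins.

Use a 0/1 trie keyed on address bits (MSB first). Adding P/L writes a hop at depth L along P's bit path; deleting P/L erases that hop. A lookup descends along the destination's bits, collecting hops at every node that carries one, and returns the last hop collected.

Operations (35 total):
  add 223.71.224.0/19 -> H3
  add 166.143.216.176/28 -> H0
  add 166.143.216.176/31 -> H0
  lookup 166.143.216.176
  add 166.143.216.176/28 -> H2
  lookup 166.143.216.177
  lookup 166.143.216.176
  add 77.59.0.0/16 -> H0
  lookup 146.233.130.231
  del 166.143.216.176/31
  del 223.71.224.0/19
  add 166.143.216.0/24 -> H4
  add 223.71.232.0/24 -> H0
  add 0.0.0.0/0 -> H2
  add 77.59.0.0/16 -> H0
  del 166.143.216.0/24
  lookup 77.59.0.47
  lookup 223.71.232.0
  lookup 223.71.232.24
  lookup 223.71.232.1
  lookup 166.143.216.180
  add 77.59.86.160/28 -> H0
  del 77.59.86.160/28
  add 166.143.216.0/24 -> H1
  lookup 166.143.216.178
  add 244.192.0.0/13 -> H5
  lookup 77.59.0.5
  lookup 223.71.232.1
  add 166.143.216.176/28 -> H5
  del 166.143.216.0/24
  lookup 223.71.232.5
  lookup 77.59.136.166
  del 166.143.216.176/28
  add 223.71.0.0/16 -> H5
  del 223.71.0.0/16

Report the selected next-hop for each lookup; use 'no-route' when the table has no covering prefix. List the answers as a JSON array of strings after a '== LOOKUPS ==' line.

Trace:
  + 223.71.224.0/19 (H3) depth=19
  + 166.143.216.176/28 (H0) depth=28
  + 166.143.216.176/31 (H0) depth=31
  Q 166.143.216.176: descend 1010011010001111110110001011000 ; hops seen [H0,H0] ; pick H0
  + 166.143.216.176/28 (H2) depth=28
  Q 166.143.216.177: descend 1010011010001111110110001011000 ; hops seen [H2,H0] ; pick H0
  Q 166.143.216.176: descend 1010011010001111110110001011000 ; hops seen [H2,H0] ; pick H0
  + 77.59.0.0/16 (H0) depth=16
  Q 146.233.130.231: descend 10 ; hops seen [∅] ; pick no-route
  - 166.143.216.176/31 clear@31
  - 223.71.224.0/19 clear@19
  + 166.143.216.0/24 (H4) depth=24
  + 223.71.232.0/24 (H0) depth=24
  + 0.0.0.0/0 (H2) depth=0
  + 77.59.0.0/16 (H0) depth=16
  - 166.143.216.0/24 clear@24
  Q 77.59.0.47: descend 0100110100111011 ; hops seen [H2,H0] ; pick H0
  Q 223.71.232.0: descend 110111110100011111101000 ; hops seen [H2,H0] ; pick H0
  Q 223.71.232.24: descend 110111110100011111101000 ; hops seen [H2,H0] ; pick H0
  Q 223.71.232.1: descend 110111110100011111101000 ; hops seen [H2,H0] ; pick H0
  Q 166.143.216.180: descend 10100110100011111101100010110 ; hops seen [H2,H2] ; pick H2
  + 77.59.86.160/28 (H0) depth=28
  - 77.59.86.160/28 clear@28
  + 166.143.216.0/24 (H1) depth=24
  Q 166.143.216.178: descend 101001101000111111011000101100 ; hops seen [H2,H1,H2] ; pick H2
  + 244.192.0.0/13 (H5) depth=13
  Q 77.59.0.5: descend 01001101001110110 ; hops seen [H2,H0] ; pick H0
  Q 223.71.232.1: descend 110111110100011111101000 ; hops seen [H2,H0] ; pick H0
  + 166.143.216.176/28 (H5) depth=28
  - 166.143.216.0/24 clear@24
  Q 223.71.232.5: descend 110111110100011111101000 ; hops seen [H2,H0] ; pick H0
  Q 77.59.136.166: descend 0100110100111011 ; hops seen [H2,H0] ; pick H0
  - 166.143.216.176/28 clear@28
  + 223.71.0.0/16 (H5) depth=16
  - 223.71.0.0/16 clear@16

== LOOKUPS ==
["H0","H0","H0","no-route","H0","H0","H0","H0","H2","H2","H0","H0","H0","H0"]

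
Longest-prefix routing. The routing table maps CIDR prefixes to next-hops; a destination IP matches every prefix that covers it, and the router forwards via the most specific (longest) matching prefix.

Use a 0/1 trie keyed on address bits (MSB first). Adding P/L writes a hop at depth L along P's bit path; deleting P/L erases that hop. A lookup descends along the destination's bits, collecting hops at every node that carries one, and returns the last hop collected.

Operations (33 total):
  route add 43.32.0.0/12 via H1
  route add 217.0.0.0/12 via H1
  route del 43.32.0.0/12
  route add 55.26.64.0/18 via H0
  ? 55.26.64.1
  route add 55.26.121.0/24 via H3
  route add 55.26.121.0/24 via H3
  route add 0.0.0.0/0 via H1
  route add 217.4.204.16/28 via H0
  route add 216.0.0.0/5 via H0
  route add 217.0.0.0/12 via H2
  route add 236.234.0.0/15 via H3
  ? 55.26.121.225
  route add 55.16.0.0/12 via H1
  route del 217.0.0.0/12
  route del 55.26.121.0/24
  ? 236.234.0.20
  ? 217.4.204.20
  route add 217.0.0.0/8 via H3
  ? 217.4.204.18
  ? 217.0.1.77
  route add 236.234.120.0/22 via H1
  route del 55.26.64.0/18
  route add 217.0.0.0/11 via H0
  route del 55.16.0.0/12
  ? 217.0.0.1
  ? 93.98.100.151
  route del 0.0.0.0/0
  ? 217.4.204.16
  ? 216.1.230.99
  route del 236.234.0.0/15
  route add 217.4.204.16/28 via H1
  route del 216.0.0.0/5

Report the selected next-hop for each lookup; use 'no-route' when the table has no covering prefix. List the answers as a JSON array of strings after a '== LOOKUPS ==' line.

Apply in order:
  add 43.32.0.0/12 -> H1 at depth 12
  add 217.0.0.0/12 -> H1 at depth 12
  - 43.32.0.0/12 clear@12
  add 55.26.64.0/18 -> H0 at depth 18
  Q 55.26.64.1: descend 001101110001101001 ; hops seen [H0] ; pick H0
  add 55.26.121.0/24 -> H3 at depth 24
  add 55.26.121.0/24 -> H3 at depth 24
  add 0.0.0.0/0 -> H1 at depth 0
  add 217.4.204.16/28 -> H0 at depth 28
  add 216.0.0.0/5 -> H0 at depth 5
  add 217.0.0.0/12 -> H2 at depth 12
  add 236.234.0.0/15 -> H3 at depth 15
  Q 55.26.121.225: descend 001101110001101001111001 ; hops seen [H1,H0,H3] ; pick H3
  add 55.16.0.0/12 -> H1 at depth 12
  - 217.0.0.0/12 clear@12
  - 55.26.121.0/24 clear@24
  Q 236.234.0.20: descend 111011001110101 ; hops seen [H1,H3] ; pick H3
  Q 217.4.204.20: descend 1101100100000100110011000001 ; hops seen [H1,H0,H0] ; pick H0
  add 217.0.0.0/8 -> H3 at depth 8
  Q 217.4.204.18: descend 1101100100000100110011000001 ; hops seen [H1,H0,H3,H0] ; pick H0
  Q 217.0.1.77: descend 1101100100000 ; hops seen [H1,H0,H3] ; pick H3
  add 236.234.120.0/22 -> H1 at depth 22
  - 55.26.64.0/18 clear@18
  add 217.0.0.0/11 -> H0 at depth 11
  - 55.16.0.0/12 clear@12
  Q 217.0.0.1: descend 1101100100000 ; hops seen [H1,H0,H3,H0] ; pick H0
  Q 93.98.100.151: descend 0 ; hops seen [H1] ; pick H1
  - 0.0.0.0/0 clear@0
  Q 217.4.204.16: descend 1101100100000100110011000001 ; hops seen [H0,H3,H0,H0] ; pick H0
  Q 216.1.230.99: descend 1101100 ; hops seen [H0] ; pick H0
  - 236.234.0.0/15 clear@15
  add 217.4.204.16/28 -> H1 at depth 28
  - 216.0.0.0/5 clear@5

== LOOKUPS ==
["H0","H3","H3","H0","H0","H3","H0","H1","H0","H0"]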